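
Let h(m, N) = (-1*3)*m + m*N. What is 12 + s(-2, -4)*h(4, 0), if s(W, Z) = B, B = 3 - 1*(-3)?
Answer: -60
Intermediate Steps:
B = 6 (B = 3 + 3 = 6)
h(m, N) = -3*m + N*m
s(W, Z) = 6
12 + s(-2, -4)*h(4, 0) = 12 + 6*(4*(-3 + 0)) = 12 + 6*(4*(-3)) = 12 + 6*(-12) = 12 - 72 = -60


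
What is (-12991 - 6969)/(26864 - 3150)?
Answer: -9980/11857 ≈ -0.84170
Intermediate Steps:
(-12991 - 6969)/(26864 - 3150) = -19960/23714 = -19960*1/23714 = -9980/11857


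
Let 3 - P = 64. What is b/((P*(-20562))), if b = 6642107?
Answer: 108887/20562 ≈ 5.2955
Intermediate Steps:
P = -61 (P = 3 - 1*64 = 3 - 64 = -61)
b/((P*(-20562))) = 6642107/((-61*(-20562))) = 6642107/1254282 = 6642107*(1/1254282) = 108887/20562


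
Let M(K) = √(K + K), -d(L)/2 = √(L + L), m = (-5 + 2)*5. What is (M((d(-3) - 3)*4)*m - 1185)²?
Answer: 225*(79 + 2*√2*√(-3 - 2*I*√6))² ≈ 1.5166e+6 - 2.1907e+5*I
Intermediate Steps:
m = -15 (m = -3*5 = -15)
d(L) = -2*√2*√L (d(L) = -2*√(L + L) = -2*√2*√L)
M(K) = √2*√K (M(K) = √(2*K) = √2*√K)
(M((d(-3) - 3)*4)*m - 1185)² = ((√2*√((-2*√2*√(-3) - 3)*4))*(-15) - 1185)² = ((√2*√((-2*√2*I*√3 - 3)*4))*(-15) - 1185)² = ((√2*√((-2*I*√6 - 3)*4))*(-15) - 1185)² = ((√2*√((-3 - 2*I*√6)*4))*(-15) - 1185)² = ((√2*√(-12 - 8*I*√6))*(-15) - 1185)² = (-15*√2*√(-12 - 8*I*√6) - 1185)² = (-1185 - 15*√2*√(-12 - 8*I*√6))²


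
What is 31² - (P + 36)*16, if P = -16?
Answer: 641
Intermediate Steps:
31² - (P + 36)*16 = 31² - (-16 + 36)*16 = 961 - 20*16 = 961 - 1*320 = 961 - 320 = 641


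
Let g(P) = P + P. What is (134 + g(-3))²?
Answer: 16384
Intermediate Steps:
g(P) = 2*P
(134 + g(-3))² = (134 + 2*(-3))² = (134 - 6)² = 128² = 16384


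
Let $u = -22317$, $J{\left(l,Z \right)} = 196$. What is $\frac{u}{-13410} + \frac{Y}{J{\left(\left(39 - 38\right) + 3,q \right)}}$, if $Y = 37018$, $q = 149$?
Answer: $\frac{20866063}{109515} \approx 190.53$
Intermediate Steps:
$\frac{u}{-13410} + \frac{Y}{J{\left(\left(39 - 38\right) + 3,q \right)}} = - \frac{22317}{-13410} + \frac{37018}{196} = \left(-22317\right) \left(- \frac{1}{13410}\right) + 37018 \cdot \frac{1}{196} = \frac{7439}{4470} + \frac{18509}{98} = \frac{20866063}{109515}$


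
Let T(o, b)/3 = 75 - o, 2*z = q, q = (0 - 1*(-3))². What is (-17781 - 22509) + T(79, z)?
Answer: -40302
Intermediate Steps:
q = 9 (q = (0 + 3)² = 3² = 9)
z = 9/2 (z = (½)*9 = 9/2 ≈ 4.5000)
T(o, b) = 225 - 3*o (T(o, b) = 3*(75 - o) = 225 - 3*o)
(-17781 - 22509) + T(79, z) = (-17781 - 22509) + (225 - 3*79) = -40290 + (225 - 237) = -40290 - 12 = -40302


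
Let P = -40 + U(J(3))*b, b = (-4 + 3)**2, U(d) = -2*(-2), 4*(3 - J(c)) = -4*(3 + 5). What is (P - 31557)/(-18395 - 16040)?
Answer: 31593/34435 ≈ 0.91747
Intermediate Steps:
J(c) = 11 (J(c) = 3 - (-1)*(3 + 5) = 3 - (-1)*8 = 3 - 1/4*(-32) = 3 + 8 = 11)
U(d) = 4
b = 1 (b = (-1)**2 = 1)
P = -36 (P = -40 + 4*1 = -40 + 4 = -36)
(P - 31557)/(-18395 - 16040) = (-36 - 31557)/(-18395 - 16040) = -31593/(-34435) = -31593*(-1/34435) = 31593/34435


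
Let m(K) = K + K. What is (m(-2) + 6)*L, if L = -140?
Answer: -280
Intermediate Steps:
m(K) = 2*K
(m(-2) + 6)*L = (2*(-2) + 6)*(-140) = (-4 + 6)*(-140) = 2*(-140) = -280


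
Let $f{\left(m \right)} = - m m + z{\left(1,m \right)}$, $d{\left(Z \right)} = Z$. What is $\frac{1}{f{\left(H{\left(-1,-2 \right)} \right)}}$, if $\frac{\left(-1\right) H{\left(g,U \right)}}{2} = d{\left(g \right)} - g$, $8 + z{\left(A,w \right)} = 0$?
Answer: $- \frac{1}{8} \approx -0.125$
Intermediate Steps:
$z{\left(A,w \right)} = -8$ ($z{\left(A,w \right)} = -8 + 0 = -8$)
$H{\left(g,U \right)} = 0$ ($H{\left(g,U \right)} = - 2 \left(g - g\right) = \left(-2\right) 0 = 0$)
$f{\left(m \right)} = -8 - m^{2}$ ($f{\left(m \right)} = - m m - 8 = - m^{2} - 8 = -8 - m^{2}$)
$\frac{1}{f{\left(H{\left(-1,-2 \right)} \right)}} = \frac{1}{-8 - 0^{2}} = \frac{1}{-8 - 0} = \frac{1}{-8 + 0} = \frac{1}{-8} = - \frac{1}{8}$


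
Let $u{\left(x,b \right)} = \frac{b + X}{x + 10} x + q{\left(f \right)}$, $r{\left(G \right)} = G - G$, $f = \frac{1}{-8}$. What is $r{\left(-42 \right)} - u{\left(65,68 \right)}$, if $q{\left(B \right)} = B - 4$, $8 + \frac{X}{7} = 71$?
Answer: $- \frac{52441}{120} \approx -437.01$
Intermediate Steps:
$X = 441$ ($X = -56 + 7 \cdot 71 = -56 + 497 = 441$)
$f = - \frac{1}{8} \approx -0.125$
$q{\left(B \right)} = -4 + B$ ($q{\left(B \right)} = B - 4 = -4 + B$)
$r{\left(G \right)} = 0$
$u{\left(x,b \right)} = - \frac{33}{8} + \frac{x \left(441 + b\right)}{10 + x}$ ($u{\left(x,b \right)} = \frac{b + 441}{x + 10} x - \frac{33}{8} = \frac{441 + b}{10 + x} x - \frac{33}{8} = \frac{x \left(441 + b\right)}{10 + x} - \frac{33}{8} = - \frac{33}{8} + \frac{x \left(441 + b\right)}{10 + x}$)
$r{\left(-42 \right)} - u{\left(65,68 \right)} = 0 - \frac{-330 + 3495 \cdot 65 + 8 \cdot 68 \cdot 65}{8 \left(10 + 65\right)} = 0 - \frac{-330 + 227175 + 35360}{8 \cdot 75} = 0 - \frac{1}{8} \cdot \frac{1}{75} \cdot 262205 = 0 - \frac{52441}{120} = - \frac{52441}{120}$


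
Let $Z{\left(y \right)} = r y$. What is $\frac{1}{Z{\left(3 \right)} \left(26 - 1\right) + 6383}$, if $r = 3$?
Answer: $\frac{1}{6608} \approx 0.00015133$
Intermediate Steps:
$Z{\left(y \right)} = 3 y$
$\frac{1}{Z{\left(3 \right)} \left(26 - 1\right) + 6383} = \frac{1}{3 \cdot 3 \left(26 - 1\right) + 6383} = \frac{1}{9 \cdot 25 + 6383} = \frac{1}{225 + 6383} = \frac{1}{6608}$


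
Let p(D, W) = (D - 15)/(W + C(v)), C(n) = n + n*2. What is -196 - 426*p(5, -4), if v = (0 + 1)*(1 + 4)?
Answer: 2104/11 ≈ 191.27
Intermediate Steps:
v = 5 (v = 1*5 = 5)
C(n) = 3*n (C(n) = n + 2*n = 3*n)
p(D, W) = (-15 + D)/(15 + W) (p(D, W) = (D - 15)/(W + 3*5) = (-15 + D)/(W + 15) = (-15 + D)/(15 + W))
-196 - 426*p(5, -4) = -196 - 426*(-15 + 5)/(15 - 4) = -196 - 426*(-10)/11 = -196 - 426*(-10/11) = -196 + 4260/11 = 2104/11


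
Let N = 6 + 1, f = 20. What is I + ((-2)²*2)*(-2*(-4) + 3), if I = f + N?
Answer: 115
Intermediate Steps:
N = 7
I = 27 (I = 20 + 7 = 27)
I + ((-2)²*2)*(-2*(-4) + 3) = 27 + ((-2)²*2)*(-2*(-4) + 3) = 27 + (4*2)*(8 + 3) = 27 + 8*11 = 27 + 88 = 115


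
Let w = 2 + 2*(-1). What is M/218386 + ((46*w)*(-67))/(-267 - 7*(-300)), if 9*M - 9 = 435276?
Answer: 48365/218386 ≈ 0.22147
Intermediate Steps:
M = 48365 (M = 1 + (⅑)*435276 = 1 + 48364 = 48365)
w = 0 (w = 2 - 2 = 0)
M/218386 + ((46*w)*(-67))/(-267 - 7*(-300)) = 48365/218386 + ((46*0)*(-67))/(-267 - 7*(-300)) = 48365*(1/218386) + (0*(-67))/(-267 + 2100) = 48365/218386 + 0/1833 = 48365/218386 + 0*(1/1833) = 48365/218386 + 0 = 48365/218386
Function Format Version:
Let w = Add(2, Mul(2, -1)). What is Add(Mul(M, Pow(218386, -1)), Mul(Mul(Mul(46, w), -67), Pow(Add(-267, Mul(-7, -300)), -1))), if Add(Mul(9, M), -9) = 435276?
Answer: Rational(48365, 218386) ≈ 0.22147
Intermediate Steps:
M = 48365 (M = Add(1, Mul(Rational(1, 9), 435276)) = Add(1, 48364) = 48365)
w = 0 (w = Add(2, -2) = 0)
Add(Mul(M, Pow(218386, -1)), Mul(Mul(Mul(46, w), -67), Pow(Add(-267, Mul(-7, -300)), -1))) = Add(Mul(48365, Pow(218386, -1)), Mul(Mul(Mul(46, 0), -67), Pow(Add(-267, Mul(-7, -300)), -1))) = Add(Mul(48365, Rational(1, 218386)), Mul(Mul(0, -67), Pow(Add(-267, 2100), -1))) = Add(Rational(48365, 218386), Mul(0, Pow(1833, -1))) = Add(Rational(48365, 218386), Mul(0, Rational(1, 1833))) = Add(Rational(48365, 218386), 0) = Rational(48365, 218386)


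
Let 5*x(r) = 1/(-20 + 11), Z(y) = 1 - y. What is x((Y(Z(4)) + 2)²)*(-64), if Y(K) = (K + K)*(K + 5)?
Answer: 64/45 ≈ 1.4222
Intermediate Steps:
Y(K) = 2*K*(5 + K) (Y(K) = (2*K)*(5 + K) = 2*K*(5 + K))
x(r) = -1/45 (x(r) = 1/(5*(-20 + 11)) = (⅕)/(-9) = (⅕)*(-⅑) = -1/45)
x((Y(Z(4)) + 2)²)*(-64) = -1/45*(-64) = 64/45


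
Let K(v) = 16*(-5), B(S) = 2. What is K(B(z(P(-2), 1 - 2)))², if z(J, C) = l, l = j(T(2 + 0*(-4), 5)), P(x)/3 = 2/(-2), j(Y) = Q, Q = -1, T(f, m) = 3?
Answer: 6400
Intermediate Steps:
j(Y) = -1
P(x) = -3 (P(x) = 3*(2/(-2)) = 3*(2*(-½)) = 3*(-1) = -3)
l = -1
z(J, C) = -1
K(v) = -80
K(B(z(P(-2), 1 - 2)))² = (-80)² = 6400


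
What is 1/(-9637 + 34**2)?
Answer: -1/8481 ≈ -0.00011791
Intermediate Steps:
1/(-9637 + 34**2) = 1/(-9637 + 1156) = 1/(-8481) = -1/8481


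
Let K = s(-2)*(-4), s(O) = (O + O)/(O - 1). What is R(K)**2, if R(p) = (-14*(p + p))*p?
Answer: 51380224/81 ≈ 6.3432e+5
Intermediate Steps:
s(O) = 2*O/(-1 + O) (s(O) = (2*O)/(-1 + O) = 2*O/(-1 + O))
K = -16/3 (K = (2*(-2)/(-1 - 2))*(-4) = (2*(-2)/(-3))*(-4) = (2*(-2)*(-1/3))*(-4) = (4/3)*(-4) = -16/3 ≈ -5.3333)
R(p) = -28*p**2 (R(p) = (-28*p)*p = -28*p**2)
R(K)**2 = (-28*(-16/3)**2)**2 = (-28*256/9)**2 = (-7168/9)**2 = 51380224/81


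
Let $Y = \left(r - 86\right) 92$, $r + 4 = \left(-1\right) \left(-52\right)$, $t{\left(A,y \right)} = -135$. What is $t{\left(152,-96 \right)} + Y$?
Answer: $-3631$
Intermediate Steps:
$r = 48$ ($r = -4 - -52 = -4 + 52 = 48$)
$Y = -3496$ ($Y = \left(48 - 86\right) 92 = \left(-38\right) 92 = -3496$)
$t{\left(152,-96 \right)} + Y = -135 - 3496 = -3631$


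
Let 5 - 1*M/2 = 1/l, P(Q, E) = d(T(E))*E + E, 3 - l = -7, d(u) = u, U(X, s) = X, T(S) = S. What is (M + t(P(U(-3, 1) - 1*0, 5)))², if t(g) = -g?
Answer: 10201/25 ≈ 408.04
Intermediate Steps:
l = 10 (l = 3 - 1*(-7) = 3 + 7 = 10)
P(Q, E) = E + E² (P(Q, E) = E*E + E = E² + E = E + E²)
M = 49/5 (M = 10 - 2/10 = 10 - 2*⅒ = 10 - ⅕ = 49/5 ≈ 9.8000)
(M + t(P(U(-3, 1) - 1*0, 5)))² = (49/5 - 5*(1 + 5))² = (49/5 - 5*6)² = (49/5 - 1*30)² = (49/5 - 30)² = (-101/5)² = 10201/25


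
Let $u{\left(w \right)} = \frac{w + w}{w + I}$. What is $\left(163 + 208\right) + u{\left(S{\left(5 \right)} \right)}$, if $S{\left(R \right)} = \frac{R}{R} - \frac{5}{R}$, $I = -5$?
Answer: $371$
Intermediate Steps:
$S{\left(R \right)} = 1 - \frac{5}{R}$
$u{\left(w \right)} = \frac{2 w}{-5 + w}$ ($u{\left(w \right)} = \frac{w + w}{w - 5} = \frac{2 w}{-5 + w}$)
$\left(163 + 208\right) + u{\left(S{\left(5 \right)} \right)} = \left(163 + 208\right) + \frac{2 \frac{-5 + 5}{5}}{-5 + \frac{-5 + 5}{5}} = 371 + \frac{2 \cdot \frac{1}{5} \cdot 0}{-5 + \frac{1}{5} \cdot 0} = 371 + 2 \cdot 0 \frac{1}{-5 + 0} = 371 + 2 \cdot 0 \frac{1}{-5} = 371 + 2 \cdot 0 \left(- \frac{1}{5}\right) = 371 + 0 = 371$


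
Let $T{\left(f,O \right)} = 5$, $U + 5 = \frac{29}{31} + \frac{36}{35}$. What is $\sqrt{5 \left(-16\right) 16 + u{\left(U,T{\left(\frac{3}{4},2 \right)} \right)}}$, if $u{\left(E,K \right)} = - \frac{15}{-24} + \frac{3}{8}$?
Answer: $i \sqrt{1279} \approx 35.763 i$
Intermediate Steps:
$U = - \frac{3294}{1085}$ ($U = -5 + \left(\frac{29}{31} + \frac{36}{35}\right) = -5 + \frac{2131}{1085} = - \frac{3294}{1085} \approx -3.0359$)
$u{\left(E,K \right)} = 1$ ($u{\left(E,K \right)} = \left(-15\right) \left(- \frac{1}{24}\right) + 3 \cdot \frac{1}{8} = \frac{5}{8} + \frac{3}{8} = 1$)
$\sqrt{5 \left(-16\right) 16 + u{\left(U,T{\left(\frac{3}{4},2 \right)} \right)}} = \sqrt{5 \left(-16\right) 16 + 1} = \sqrt{\left(-80\right) 16 + 1} = \sqrt{-1280 + 1} = \sqrt{-1279} = i \sqrt{1279}$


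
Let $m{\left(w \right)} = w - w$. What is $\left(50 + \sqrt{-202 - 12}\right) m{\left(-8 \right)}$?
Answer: $0$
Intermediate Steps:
$m{\left(w \right)} = 0$
$\left(50 + \sqrt{-202 - 12}\right) m{\left(-8 \right)} = \left(50 + \sqrt{-202 - 12}\right) 0 = \left(50 + \sqrt{-214}\right) 0 = \left(50 + i \sqrt{214}\right) 0 = 0$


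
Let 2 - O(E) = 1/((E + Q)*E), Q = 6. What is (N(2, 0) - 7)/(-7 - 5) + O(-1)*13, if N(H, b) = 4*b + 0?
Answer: 1751/60 ≈ 29.183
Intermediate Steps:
N(H, b) = 4*b
O(E) = 2 - 1/(E*(6 + E)) (O(E) = 2 - 1/((E + 6)*E) = 2 - 1/((6 + E)*E) = 2 - 1/(E*(6 + E)))
(N(2, 0) - 7)/(-7 - 5) + O(-1)*13 = (4*0 - 7)/(-7 - 5) + ((-1 + 2*(-1)² + 12*(-1))/((-1)*(6 - 1)))*13 = (0 - 7)/(-12) - 1*(-1 + 2*1 - 12)/5*13 = -7*(-1/12) - 1*⅕*(-1 + 2 - 12)*13 = 7/12 - 1*⅕*(-11)*13 = 7/12 + (11/5)*13 = 7/12 + 143/5 = 1751/60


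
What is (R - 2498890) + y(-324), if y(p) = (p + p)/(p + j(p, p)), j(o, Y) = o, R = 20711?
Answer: -2478178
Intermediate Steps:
y(p) = 1 (y(p) = (p + p)/(p + p) = (2*p)/((2*p)) = (2*p)*(1/(2*p)) = 1)
(R - 2498890) + y(-324) = (20711 - 2498890) + 1 = -2478179 + 1 = -2478178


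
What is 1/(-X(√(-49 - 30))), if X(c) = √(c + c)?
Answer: (-79)^(¾)*√2/158 ≈ -0.16771 + 0.16771*I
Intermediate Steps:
X(c) = √2*√c (X(c) = √(2*c) = √2*√c)
1/(-X(√(-49 - 30))) = 1/(-√2*√(√(-49 - 30))) = 1/(-√2*√(√(-79))) = 1/(-√2*√(I*√79)) = 1/(-√2*79^(¼)*√I) = √2*79^(¾)*I^(3/2)/158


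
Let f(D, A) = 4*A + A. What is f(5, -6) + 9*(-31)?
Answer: -309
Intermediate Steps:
f(D, A) = 5*A
f(5, -6) + 9*(-31) = 5*(-6) + 9*(-31) = -30 - 279 = -309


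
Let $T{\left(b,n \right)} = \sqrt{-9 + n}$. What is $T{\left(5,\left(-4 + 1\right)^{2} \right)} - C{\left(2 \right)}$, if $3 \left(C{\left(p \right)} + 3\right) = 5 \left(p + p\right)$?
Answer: $- \frac{11}{3} \approx -3.6667$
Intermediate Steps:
$C{\left(p \right)} = -3 + \frac{10 p}{3}$ ($C{\left(p \right)} = -3 + \frac{5 \left(p + p\right)}{3} = -3 + \frac{5 \cdot 2 p}{3} = -3 + \frac{10 p}{3}$)
$T{\left(5,\left(-4 + 1\right)^{2} \right)} - C{\left(2 \right)} = \sqrt{-9 + \left(-4 + 1\right)^{2}} - \left(-3 + \frac{10}{3} \cdot 2\right) = \sqrt{-9 + \left(-3\right)^{2}} - \left(-3 + \frac{20}{3}\right) = \sqrt{-9 + 9} - \frac{11}{3} = \sqrt{0} - \frac{11}{3} = 0 - \frac{11}{3} = - \frac{11}{3}$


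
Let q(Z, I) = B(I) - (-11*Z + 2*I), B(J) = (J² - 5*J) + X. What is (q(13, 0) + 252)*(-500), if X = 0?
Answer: -197500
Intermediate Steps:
B(J) = J² - 5*J (B(J) = (J² - 5*J) + 0 = J² - 5*J)
q(Z, I) = -2*I + 11*Z + I*(-5 + I) (q(Z, I) = I*(-5 + I) - (-11*Z + 2*I) = I*(-5 + I) + (-2*I + 11*Z) = -2*I + 11*Z + I*(-5 + I))
(q(13, 0) + 252)*(-500) = ((0² - 7*0 + 11*13) + 252)*(-500) = ((0 + 0 + 143) + 252)*(-500) = (143 + 252)*(-500) = 395*(-500) = -197500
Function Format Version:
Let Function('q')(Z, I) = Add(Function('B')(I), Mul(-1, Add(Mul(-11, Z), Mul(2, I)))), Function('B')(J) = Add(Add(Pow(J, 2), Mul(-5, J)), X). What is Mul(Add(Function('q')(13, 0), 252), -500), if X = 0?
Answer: -197500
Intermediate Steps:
Function('B')(J) = Add(Pow(J, 2), Mul(-5, J)) (Function('B')(J) = Add(Add(Pow(J, 2), Mul(-5, J)), 0) = Add(Pow(J, 2), Mul(-5, J)))
Function('q')(Z, I) = Add(Mul(-2, I), Mul(11, Z), Mul(I, Add(-5, I))) (Function('q')(Z, I) = Add(Mul(I, Add(-5, I)), Mul(-1, Add(Mul(-11, Z), Mul(2, I)))) = Add(Mul(I, Add(-5, I)), Add(Mul(-2, I), Mul(11, Z))) = Add(Mul(-2, I), Mul(11, Z), Mul(I, Add(-5, I))))
Mul(Add(Function('q')(13, 0), 252), -500) = Mul(Add(Add(Pow(0, 2), Mul(-7, 0), Mul(11, 13)), 252), -500) = Mul(Add(Add(0, 0, 143), 252), -500) = Mul(Add(143, 252), -500) = Mul(395, -500) = -197500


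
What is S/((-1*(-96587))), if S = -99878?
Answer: -99878/96587 ≈ -1.0341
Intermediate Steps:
S/((-1*(-96587))) = -99878/((-1*(-96587))) = -99878/96587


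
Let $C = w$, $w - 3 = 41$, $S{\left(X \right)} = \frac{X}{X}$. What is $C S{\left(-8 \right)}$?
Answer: $44$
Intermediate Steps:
$S{\left(X \right)} = 1$
$w = 44$ ($w = 3 + 41 = 44$)
$C = 44$
$C S{\left(-8 \right)} = 44 \cdot 1 = 44$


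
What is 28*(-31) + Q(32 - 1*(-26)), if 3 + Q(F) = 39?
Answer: -832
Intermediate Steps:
Q(F) = 36 (Q(F) = -3 + 39 = 36)
28*(-31) + Q(32 - 1*(-26)) = 28*(-31) + 36 = -868 + 36 = -832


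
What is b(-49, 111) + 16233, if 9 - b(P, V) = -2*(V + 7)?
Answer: 16478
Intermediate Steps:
b(P, V) = 23 + 2*V (b(P, V) = 9 - (-2)*(V + 7) = 9 - (-2)*(7 + V) = 9 - (-14 - 2*V) = 9 + (14 + 2*V) = 23 + 2*V)
b(-49, 111) + 16233 = (23 + 2*111) + 16233 = (23 + 222) + 16233 = 245 + 16233 = 16478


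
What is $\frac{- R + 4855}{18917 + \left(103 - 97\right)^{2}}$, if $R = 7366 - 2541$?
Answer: $\frac{30}{18953} \approx 0.0015829$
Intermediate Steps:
$R = 4825$ ($R = 7366 - 2541 = 4825$)
$\frac{- R + 4855}{18917 + \left(103 - 97\right)^{2}} = \frac{\left(-1\right) 4825 + 4855}{18917 + \left(103 - 97\right)^{2}} = \frac{-4825 + 4855}{18917 + 6^{2}} = \frac{30}{18917 + 36} = \frac{30}{18953}$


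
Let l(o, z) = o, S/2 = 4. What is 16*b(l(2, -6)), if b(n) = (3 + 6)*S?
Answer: 1152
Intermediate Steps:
S = 8 (S = 2*4 = 8)
b(n) = 72 (b(n) = (3 + 6)*8 = 9*8 = 72)
16*b(l(2, -6)) = 16*72 = 1152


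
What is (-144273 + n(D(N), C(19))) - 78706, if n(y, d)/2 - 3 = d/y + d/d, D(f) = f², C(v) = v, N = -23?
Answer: -117951621/529 ≈ -2.2297e+5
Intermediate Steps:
n(y, d) = 8 + 2*d/y (n(y, d) = 6 + 2*(d/y + d/d) = 6 + 2*(d/y + 1) = 6 + 2*(1 + d/y) = 6 + (2 + 2*d/y) = 8 + 2*d/y)
(-144273 + n(D(N), C(19))) - 78706 = (-144273 + (8 + 2*19/(-23)²)) - 78706 = (-144273 + (8 + 2*19/529)) - 78706 = (-144273 + (8 + 2*19*(1/529))) - 78706 = (-144273 + (8 + 38/529)) - 78706 = (-144273 + 4270/529) - 78706 = -76316147/529 - 78706 = -117951621/529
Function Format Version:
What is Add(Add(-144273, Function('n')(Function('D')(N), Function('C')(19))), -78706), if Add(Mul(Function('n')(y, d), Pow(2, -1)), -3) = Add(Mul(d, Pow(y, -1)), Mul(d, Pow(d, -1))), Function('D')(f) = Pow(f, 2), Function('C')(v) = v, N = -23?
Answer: Rational(-117951621, 529) ≈ -2.2297e+5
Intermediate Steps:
Function('n')(y, d) = Add(8, Mul(2, d, Pow(y, -1))) (Function('n')(y, d) = Add(6, Mul(2, Add(Mul(d, Pow(y, -1)), Mul(d, Pow(d, -1))))) = Add(6, Mul(2, Add(Mul(d, Pow(y, -1)), 1))) = Add(6, Mul(2, Add(1, Mul(d, Pow(y, -1))))) = Add(6, Add(2, Mul(2, d, Pow(y, -1)))) = Add(8, Mul(2, d, Pow(y, -1))))
Add(Add(-144273, Function('n')(Function('D')(N), Function('C')(19))), -78706) = Add(Add(-144273, Add(8, Mul(2, 19, Pow(Pow(-23, 2), -1)))), -78706) = Add(Add(-144273, Add(8, Mul(2, 19, Pow(529, -1)))), -78706) = Add(Add(-144273, Add(8, Mul(2, 19, Rational(1, 529)))), -78706) = Add(Add(-144273, Add(8, Rational(38, 529))), -78706) = Add(Add(-144273, Rational(4270, 529)), -78706) = Add(Rational(-76316147, 529), -78706) = Rational(-117951621, 529)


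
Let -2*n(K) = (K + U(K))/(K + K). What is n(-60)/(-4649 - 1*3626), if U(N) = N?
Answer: 1/16550 ≈ 6.0423e-5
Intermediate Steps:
n(K) = -½ (n(K) = -(K + K)/(2*(K + K)) = -2*K/(2*(2*K)) = -2*K*1/(2*K)/2 = -½*1 = -½)
n(-60)/(-4649 - 1*3626) = -1/(2*(-4649 - 1*3626)) = -1/(2*(-4649 - 3626)) = -½/(-8275) = -½*(-1/8275) = 1/16550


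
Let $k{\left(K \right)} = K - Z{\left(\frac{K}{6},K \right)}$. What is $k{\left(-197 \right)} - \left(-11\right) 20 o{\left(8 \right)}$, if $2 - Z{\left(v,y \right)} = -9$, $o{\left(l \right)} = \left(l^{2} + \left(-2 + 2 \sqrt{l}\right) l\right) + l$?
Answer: $12112 + 7040 \sqrt{2} \approx 22068.0$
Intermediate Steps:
$o{\left(l \right)} = l + l^{2} + l \left(-2 + 2 \sqrt{l}\right)$ ($o{\left(l \right)} = \left(l^{2} + l \left(-2 + 2 \sqrt{l}\right)\right) + l = l + l^{2} + l \left(-2 + 2 \sqrt{l}\right)$)
$Z{\left(v,y \right)} = 11$ ($Z{\left(v,y \right)} = 2 - -9 = 2 + 9 = 11$)
$k{\left(K \right)} = -11 + K$ ($k{\left(K \right)} = K - 11 = -11 + K$)
$k{\left(-197 \right)} - \left(-11\right) 20 o{\left(8 \right)} = \left(-11 - 197\right) - \left(-11\right) 20 \left(8^{2} - 8 + 2 \cdot 8^{\frac{3}{2}}\right) = -208 - - 220 \left(64 - 8 + 2 \cdot 16 \sqrt{2}\right) = -208 - - 220 \left(64 - 8 + 32 \sqrt{2}\right) = -208 - - 220 \left(56 + 32 \sqrt{2}\right) = -208 - \left(-12320 - 7040 \sqrt{2}\right) = -208 + \left(12320 + 7040 \sqrt{2}\right) = 12112 + 7040 \sqrt{2}$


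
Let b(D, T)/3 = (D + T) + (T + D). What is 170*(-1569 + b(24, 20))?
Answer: -221850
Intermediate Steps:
b(D, T) = 6*D + 6*T (b(D, T) = 3*((D + T) + (T + D)) = 3*((D + T) + (D + T)) = 3*(2*D + 2*T) = 6*D + 6*T)
170*(-1569 + b(24, 20)) = 170*(-1569 + (6*24 + 6*20)) = 170*(-1569 + (144 + 120)) = 170*(-1569 + 264) = 170*(-1305) = -221850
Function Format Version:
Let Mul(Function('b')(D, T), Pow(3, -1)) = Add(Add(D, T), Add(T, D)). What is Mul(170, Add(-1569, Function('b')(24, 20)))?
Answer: -221850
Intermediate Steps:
Function('b')(D, T) = Add(Mul(6, D), Mul(6, T)) (Function('b')(D, T) = Mul(3, Add(Add(D, T), Add(T, D))) = Mul(3, Add(Add(D, T), Add(D, T))) = Mul(3, Add(Mul(2, D), Mul(2, T))) = Add(Mul(6, D), Mul(6, T)))
Mul(170, Add(-1569, Function('b')(24, 20))) = Mul(170, Add(-1569, Add(Mul(6, 24), Mul(6, 20)))) = Mul(170, Add(-1569, Add(144, 120))) = Mul(170, Add(-1569, 264)) = Mul(170, -1305) = -221850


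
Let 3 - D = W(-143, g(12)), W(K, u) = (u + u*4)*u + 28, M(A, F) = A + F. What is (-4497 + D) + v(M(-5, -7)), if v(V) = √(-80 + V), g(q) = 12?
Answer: -5242 + 2*I*√23 ≈ -5242.0 + 9.5917*I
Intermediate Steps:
W(K, u) = 28 + 5*u² (W(K, u) = (u + 4*u)*u + 28 = (5*u)*u + 28 = 5*u² + 28 = 28 + 5*u²)
D = -745 (D = 3 - (28 + 5*12²) = 3 - (28 + 5*144) = 3 - (28 + 720) = 3 - 1*748 = 3 - 748 = -745)
(-4497 + D) + v(M(-5, -7)) = (-4497 - 745) + √(-80 + (-5 - 7)) = -5242 + √(-80 - 12) = -5242 + √(-92) = -5242 + 2*I*√23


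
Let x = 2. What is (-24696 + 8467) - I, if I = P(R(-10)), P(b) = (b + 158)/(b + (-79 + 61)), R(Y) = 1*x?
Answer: -16219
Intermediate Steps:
R(Y) = 2 (R(Y) = 1*2 = 2)
P(b) = (158 + b)/(-18 + b) (P(b) = (158 + b)/(b - 18) = (158 + b)/(-18 + b))
I = -10 (I = (158 + 2)/(-18 + 2) = 160/(-16) = -1/16*160 = -10)
(-24696 + 8467) - I = (-24696 + 8467) - 1*(-10) = -16229 + 10 = -16219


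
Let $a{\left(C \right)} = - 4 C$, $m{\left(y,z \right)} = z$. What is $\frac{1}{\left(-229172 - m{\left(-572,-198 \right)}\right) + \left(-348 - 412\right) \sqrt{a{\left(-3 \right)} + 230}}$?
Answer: $- \frac{114487}{26144656738} + \frac{2090 \sqrt{2}}{13072328369} \approx -4.1529 \cdot 10^{-6}$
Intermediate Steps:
$\frac{1}{\left(-229172 - m{\left(-572,-198 \right)}\right) + \left(-348 - 412\right) \sqrt{a{\left(-3 \right)} + 230}} = \frac{1}{\left(-229172 - -198\right) + \left(-348 - 412\right) \sqrt{\left(-4\right) \left(-3\right) + 230}} = \frac{1}{\left(-229172 + 198\right) - 760 \sqrt{12 + 230}} = \frac{1}{-228974 - 760 \sqrt{242}} = \frac{1}{-228974 - 760 \cdot 11 \sqrt{2}} = \frac{1}{-228974 - 8360 \sqrt{2}}$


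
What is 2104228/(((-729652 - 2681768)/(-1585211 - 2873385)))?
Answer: 2345475635972/852855 ≈ 2.7501e+6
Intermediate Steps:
2104228/(((-729652 - 2681768)/(-1585211 - 2873385))) = 2104228/((-3411420/(-4458596))) = 2104228/((-3411420*(-1/4458596))) = 2104228/(852855/1114649) = 2104228*(1114649/852855) = 2345475635972/852855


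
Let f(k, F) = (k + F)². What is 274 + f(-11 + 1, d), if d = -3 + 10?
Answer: 283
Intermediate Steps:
d = 7
f(k, F) = (F + k)²
274 + f(-11 + 1, d) = 274 + (7 + (-11 + 1))² = 274 + (7 - 10)² = 274 + (-3)² = 274 + 9 = 283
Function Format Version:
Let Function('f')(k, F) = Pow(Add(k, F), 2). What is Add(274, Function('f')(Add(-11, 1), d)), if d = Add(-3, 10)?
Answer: 283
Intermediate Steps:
d = 7
Function('f')(k, F) = Pow(Add(F, k), 2)
Add(274, Function('f')(Add(-11, 1), d)) = Add(274, Pow(Add(7, Add(-11, 1)), 2)) = Add(274, Pow(Add(7, -10), 2)) = Add(274, Pow(-3, 2)) = Add(274, 9) = 283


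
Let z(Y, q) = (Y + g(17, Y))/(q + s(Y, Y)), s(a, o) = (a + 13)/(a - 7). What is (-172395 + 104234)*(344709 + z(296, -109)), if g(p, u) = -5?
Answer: -732872458695669/31192 ≈ -2.3496e+10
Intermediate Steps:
s(a, o) = (13 + a)/(-7 + a)
z(Y, q) = (-5 + Y)/(q + (13 + Y)/(-7 + Y)) (z(Y, q) = (Y - 5)/(q + (13 + Y)/(-7 + Y)) = (-5 + Y)/(q + (13 + Y)/(-7 + Y)))
(-172395 + 104234)*(344709 + z(296, -109)) = (-172395 + 104234)*(344709 + (-7 + 296)*(-5 + 296)/(13 + 296 - 109*(-7 + 296))) = -68161*(344709 + 289*291/(13 + 296 - 109*289)) = -68161*(344709 + 289*291/(13 + 296 - 31501)) = -68161*(344709 + 289*291/(-31192)) = -68161*(344709 - 1/31192*289*291) = -68161*(344709 - 84099/31192) = -68161*10752079029/31192 = -732872458695669/31192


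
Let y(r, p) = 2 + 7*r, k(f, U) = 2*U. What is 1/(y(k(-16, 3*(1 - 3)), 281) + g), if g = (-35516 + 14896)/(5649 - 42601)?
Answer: -9238/752361 ≈ -0.012279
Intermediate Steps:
g = 5155/9238 (g = -20620/(-36952) = -20620*(-1/36952) = 5155/9238 ≈ 0.55802)
1/(y(k(-16, 3*(1 - 3)), 281) + g) = 1/((2 + 7*(2*(3*(1 - 3)))) + 5155/9238) = 1/((2 + 7*(2*(3*(-2)))) + 5155/9238) = 1/((2 + 7*(2*(-6))) + 5155/9238) = 1/((2 + 7*(-12)) + 5155/9238) = 1/((2 - 84) + 5155/9238) = 1/(-82 + 5155/9238) = 1/(-752361/9238) = -9238/752361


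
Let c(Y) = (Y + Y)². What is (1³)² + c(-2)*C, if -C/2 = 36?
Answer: -1151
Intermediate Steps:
c(Y) = 4*Y² (c(Y) = (2*Y)² = 4*Y²)
C = -72 (C = -2*36 = -72)
(1³)² + c(-2)*C = (1³)² + (4*(-2)²)*(-72) = 1² + (4*4)*(-72) = 1 + 16*(-72) = 1 - 1152 = -1151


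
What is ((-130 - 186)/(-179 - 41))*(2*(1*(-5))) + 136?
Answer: 1338/11 ≈ 121.64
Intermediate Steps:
((-130 - 186)/(-179 - 41))*(2*(1*(-5))) + 136 = (-316/(-220))*(2*(-5)) + 136 = -316*(-1/220)*(-10) + 136 = (79/55)*(-10) + 136 = -158/11 + 136 = 1338/11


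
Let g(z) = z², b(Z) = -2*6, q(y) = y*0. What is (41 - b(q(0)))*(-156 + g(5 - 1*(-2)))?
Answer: -5671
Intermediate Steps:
q(y) = 0
b(Z) = -12
(41 - b(q(0)))*(-156 + g(5 - 1*(-2))) = (41 - 1*(-12))*(-156 + (5 - 1*(-2))²) = (41 + 12)*(-156 + (5 + 2)²) = 53*(-156 + 7²) = 53*(-156 + 49) = 53*(-107) = -5671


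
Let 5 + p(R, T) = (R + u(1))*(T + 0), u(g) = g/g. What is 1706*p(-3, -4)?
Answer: 5118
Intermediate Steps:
u(g) = 1
p(R, T) = -5 + T*(1 + R) (p(R, T) = -5 + (R + 1)*(T + 0) = -5 + (1 + R)*T = -5 + T*(1 + R))
1706*p(-3, -4) = 1706*(-5 - 4 - 3*(-4)) = 1706*(-5 - 4 + 12) = 1706*3 = 5118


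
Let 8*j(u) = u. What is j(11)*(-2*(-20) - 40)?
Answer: 0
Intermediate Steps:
j(u) = u/8
j(11)*(-2*(-20) - 40) = ((1/8)*11)*(-2*(-20) - 40) = 11*(40 - 40)/8 = (11/8)*0 = 0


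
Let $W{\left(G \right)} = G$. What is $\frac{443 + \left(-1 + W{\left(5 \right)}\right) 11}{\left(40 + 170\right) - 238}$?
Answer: $- \frac{487}{28} \approx -17.393$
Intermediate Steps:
$\frac{443 + \left(-1 + W{\left(5 \right)}\right) 11}{\left(40 + 170\right) - 238} = \frac{443 + \left(-1 + 5\right) 11}{\left(40 + 170\right) - 238} = \frac{443 + 4 \cdot 11}{210 - 238} = \frac{443 + 44}{-28} = 487 \left(- \frac{1}{28}\right) = - \frac{487}{28}$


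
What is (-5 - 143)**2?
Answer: 21904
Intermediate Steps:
(-5 - 143)**2 = (-148)**2 = 21904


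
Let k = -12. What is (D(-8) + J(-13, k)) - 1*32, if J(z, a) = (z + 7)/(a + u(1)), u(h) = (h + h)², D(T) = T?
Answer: -157/4 ≈ -39.250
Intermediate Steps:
u(h) = 4*h² (u(h) = (2*h)² = 4*h²)
J(z, a) = (7 + z)/(4 + a) (J(z, a) = (z + 7)/(a + 4*1²) = (7 + z)/(a + 4*1) = (7 + z)/(a + 4) = (7 + z)/(4 + a))
(D(-8) + J(-13, k)) - 1*32 = (-8 + (7 - 13)/(4 - 12)) - 1*32 = (-8 - 6/(-8)) - 32 = (-8 - ⅛*(-6)) - 32 = (-8 + ¾) - 32 = -29/4 - 32 = -157/4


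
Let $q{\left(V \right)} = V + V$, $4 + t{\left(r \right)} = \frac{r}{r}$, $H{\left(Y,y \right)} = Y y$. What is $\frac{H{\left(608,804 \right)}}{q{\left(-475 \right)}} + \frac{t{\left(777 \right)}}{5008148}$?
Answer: $- \frac{64424815947}{125203700} \approx -514.56$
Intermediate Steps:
$t{\left(r \right)} = -3$ ($t{\left(r \right)} = -4 + \frac{r}{r} = -4 + 1 = -3$)
$q{\left(V \right)} = 2 V$
$\frac{H{\left(608,804 \right)}}{q{\left(-475 \right)}} + \frac{t{\left(777 \right)}}{5008148} = \frac{608 \cdot 804}{2 \left(-475\right)} - \frac{3}{5008148} = \frac{488832}{-950} - \frac{3}{5008148} = 488832 \left(- \frac{1}{950}\right) - \frac{3}{5008148} = - \frac{12864}{25} - \frac{3}{5008148} = - \frac{64424815947}{125203700}$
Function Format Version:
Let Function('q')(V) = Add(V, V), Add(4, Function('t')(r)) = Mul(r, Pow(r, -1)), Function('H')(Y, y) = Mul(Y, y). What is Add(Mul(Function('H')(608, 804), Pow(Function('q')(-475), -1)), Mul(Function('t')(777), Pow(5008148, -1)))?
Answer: Rational(-64424815947, 125203700) ≈ -514.56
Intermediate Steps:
Function('t')(r) = -3 (Function('t')(r) = Add(-4, Mul(r, Pow(r, -1))) = Add(-4, 1) = -3)
Function('q')(V) = Mul(2, V)
Add(Mul(Function('H')(608, 804), Pow(Function('q')(-475), -1)), Mul(Function('t')(777), Pow(5008148, -1))) = Add(Mul(Mul(608, 804), Pow(Mul(2, -475), -1)), Mul(-3, Pow(5008148, -1))) = Add(Mul(488832, Pow(-950, -1)), Mul(-3, Rational(1, 5008148))) = Add(Mul(488832, Rational(-1, 950)), Rational(-3, 5008148)) = Add(Rational(-12864, 25), Rational(-3, 5008148)) = Rational(-64424815947, 125203700)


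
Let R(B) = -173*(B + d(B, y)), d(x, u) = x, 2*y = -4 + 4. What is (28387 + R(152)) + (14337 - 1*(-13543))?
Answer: 3675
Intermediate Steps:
y = 0 (y = (-4 + 4)/2 = (1/2)*0 = 0)
R(B) = -346*B (R(B) = -173*(B + B) = -346*B)
(28387 + R(152)) + (14337 - 1*(-13543)) = (28387 - 346*152) + (14337 - 1*(-13543)) = (28387 - 52592) + (14337 + 13543) = -24205 + 27880 = 3675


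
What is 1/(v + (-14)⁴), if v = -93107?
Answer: -1/54691 ≈ -1.8285e-5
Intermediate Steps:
1/(v + (-14)⁴) = 1/(-93107 + (-14)⁴) = 1/(-93107 + 38416) = 1/(-54691) = -1/54691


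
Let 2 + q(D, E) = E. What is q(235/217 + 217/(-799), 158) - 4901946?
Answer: -4901790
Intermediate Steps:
q(D, E) = -2 + E
q(235/217 + 217/(-799), 158) - 4901946 = (-2 + 158) - 4901946 = 156 - 4901946 = -4901790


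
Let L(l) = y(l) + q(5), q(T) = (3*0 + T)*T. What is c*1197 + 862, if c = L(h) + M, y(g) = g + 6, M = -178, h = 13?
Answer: -159536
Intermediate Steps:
y(g) = 6 + g
q(T) = T**2 (q(T) = (0 + T)*T = T*T = T**2)
L(l) = 31 + l (L(l) = (6 + l) + 5**2 = (6 + l) + 25 = 31 + l)
c = -134 (c = (31 + 13) - 178 = 44 - 178 = -134)
c*1197 + 862 = -134*1197 + 862 = -160398 + 862 = -159536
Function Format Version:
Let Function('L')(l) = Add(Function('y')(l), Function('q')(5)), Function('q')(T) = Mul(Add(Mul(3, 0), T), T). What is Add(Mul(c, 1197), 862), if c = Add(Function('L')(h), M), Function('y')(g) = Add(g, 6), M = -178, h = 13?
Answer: -159536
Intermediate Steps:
Function('y')(g) = Add(6, g)
Function('q')(T) = Pow(T, 2) (Function('q')(T) = Mul(Add(0, T), T) = Mul(T, T) = Pow(T, 2))
Function('L')(l) = Add(31, l) (Function('L')(l) = Add(Add(6, l), Pow(5, 2)) = Add(Add(6, l), 25) = Add(31, l))
c = -134 (c = Add(Add(31, 13), -178) = Add(44, -178) = -134)
Add(Mul(c, 1197), 862) = Add(Mul(-134, 1197), 862) = Add(-160398, 862) = -159536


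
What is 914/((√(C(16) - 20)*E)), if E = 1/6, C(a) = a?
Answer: -2742*I ≈ -2742.0*I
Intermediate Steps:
E = ⅙ ≈ 0.16667
914/((√(C(16) - 20)*E)) = 914/((√(16 - 20)*(⅙))) = 914/((√(-4)*(⅙))) = 914/(((2*I)*(⅙))) = 914/((I/3)) = 914*(-3*I) = -2742*I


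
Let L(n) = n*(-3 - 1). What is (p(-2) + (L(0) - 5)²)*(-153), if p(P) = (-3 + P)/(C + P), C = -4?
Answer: -7905/2 ≈ -3952.5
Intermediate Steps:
L(n) = -4*n (L(n) = n*(-4) = -4*n)
p(P) = (-3 + P)/(-4 + P)
(p(-2) + (L(0) - 5)²)*(-153) = ((-3 - 2)/(-4 - 2) + (-4*0 - 5)²)*(-153) = (-5/(-6) + (0 - 5)²)*(-153) = (-⅙*(-5) + (-5)²)*(-153) = (⅚ + 25)*(-153) = (155/6)*(-153) = -7905/2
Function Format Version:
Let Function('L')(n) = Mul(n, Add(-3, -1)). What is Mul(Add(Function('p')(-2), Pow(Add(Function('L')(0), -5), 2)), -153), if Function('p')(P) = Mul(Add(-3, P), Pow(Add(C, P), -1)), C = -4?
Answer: Rational(-7905, 2) ≈ -3952.5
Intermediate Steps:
Function('L')(n) = Mul(-4, n) (Function('L')(n) = Mul(n, -4) = Mul(-4, n))
Function('p')(P) = Mul(Pow(Add(-4, P), -1), Add(-3, P)) (Function('p')(P) = Mul(Add(-3, P), Pow(Add(-4, P), -1)) = Mul(Pow(Add(-4, P), -1), Add(-3, P)))
Mul(Add(Function('p')(-2), Pow(Add(Function('L')(0), -5), 2)), -153) = Mul(Add(Mul(Pow(Add(-4, -2), -1), Add(-3, -2)), Pow(Add(Mul(-4, 0), -5), 2)), -153) = Mul(Add(Mul(Pow(-6, -1), -5), Pow(Add(0, -5), 2)), -153) = Mul(Add(Mul(Rational(-1, 6), -5), Pow(-5, 2)), -153) = Mul(Add(Rational(5, 6), 25), -153) = Mul(Rational(155, 6), -153) = Rational(-7905, 2)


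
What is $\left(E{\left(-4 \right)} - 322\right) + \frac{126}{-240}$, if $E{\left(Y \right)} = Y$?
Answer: $- \frac{13061}{40} \approx -326.52$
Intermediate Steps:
$\left(E{\left(-4 \right)} - 322\right) + \frac{126}{-240} = \left(-4 - 322\right) + \frac{126}{-240} = -326 + 126 \left(- \frac{1}{240}\right) = -326 - \frac{21}{40} = - \frac{13061}{40}$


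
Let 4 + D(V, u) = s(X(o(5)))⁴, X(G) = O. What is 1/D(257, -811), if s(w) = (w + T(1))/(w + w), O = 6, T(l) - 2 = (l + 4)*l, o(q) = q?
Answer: -20736/54383 ≈ -0.38130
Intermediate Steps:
T(l) = 2 + l*(4 + l) (T(l) = 2 + (l + 4)*l = 2 + (4 + l)*l = 2 + l*(4 + l))
X(G) = 6
s(w) = (7 + w)/(2*w) (s(w) = (w + (2 + 1² + 4*1))/(w + w) = (w + (2 + 1 + 4))/((2*w)) = (w + 7)*(1/(2*w)) = (7 + w)*(1/(2*w)) = (7 + w)/(2*w))
D(V, u) = -54383/20736 (D(V, u) = -4 + ((½)*(7 + 6)/6)⁴ = -4 + ((½)*(⅙)*13)⁴ = -4 + (13/12)⁴ = -4 + 28561/20736 = -54383/20736)
1/D(257, -811) = 1/(-54383/20736) = -20736/54383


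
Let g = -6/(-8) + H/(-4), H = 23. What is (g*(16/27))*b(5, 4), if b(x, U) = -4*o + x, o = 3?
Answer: 560/27 ≈ 20.741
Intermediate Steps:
b(x, U) = -12 + x (b(x, U) = -4*3 + x = -12 + x)
g = -5 (g = -6/(-8) + 23/(-4) = -6*(-⅛) + 23*(-¼) = ¾ - 23/4 = -5)
(g*(16/27))*b(5, 4) = (-80/27)*(-12 + 5) = -80/27*(-7) = 560/27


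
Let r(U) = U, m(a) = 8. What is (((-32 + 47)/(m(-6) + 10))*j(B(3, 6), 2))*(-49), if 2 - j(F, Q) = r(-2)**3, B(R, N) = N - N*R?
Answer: -1225/3 ≈ -408.33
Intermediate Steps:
B(R, N) = N - N*R
j(F, Q) = 10 (j(F, Q) = 2 - 1*(-2)**3 = 2 - 1*(-8) = 2 + 8 = 10)
(((-32 + 47)/(m(-6) + 10))*j(B(3, 6), 2))*(-49) = (((-32 + 47)/(8 + 10))*10)*(-49) = ((15/18)*10)*(-49) = ((15*(1/18))*10)*(-49) = ((5/6)*10)*(-49) = (25/3)*(-49) = -1225/3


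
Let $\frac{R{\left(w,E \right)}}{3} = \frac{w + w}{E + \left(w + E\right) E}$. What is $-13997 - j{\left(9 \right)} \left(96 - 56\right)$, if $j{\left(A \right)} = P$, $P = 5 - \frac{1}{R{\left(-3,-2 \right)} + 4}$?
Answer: $- \frac{99219}{7} \approx -14174.0$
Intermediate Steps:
$R{\left(w,E \right)} = \frac{6 w}{E + E \left(E + w\right)}$ ($R{\left(w,E \right)} = 3 \frac{w + w}{E + \left(w + E\right) E} = 3 \frac{2 w}{E + \left(E + w\right) E} = 3 \frac{2 w}{E + E \left(E + w\right)} = \frac{6 w}{E + E \left(E + w\right)}$)
$P = \frac{31}{7}$ ($P = 5 - \frac{1}{6 \left(-3\right) \frac{1}{-2} \frac{1}{1 - 2 - 3} + 4} = 5 - \frac{1}{6 \left(-3\right) \left(- \frac{1}{2}\right) \frac{1}{-4} + 4} = 5 - \frac{1}{6 \left(-3\right) \left(- \frac{1}{2}\right) \left(- \frac{1}{4}\right) + 4} = 5 - \frac{1}{- \frac{9}{4} + 4} = 5 - \frac{1}{\frac{7}{4}} = 5 - \frac{4}{7} = \frac{31}{7} \approx 4.4286$)
$j{\left(A \right)} = \frac{31}{7}$
$-13997 - j{\left(9 \right)} \left(96 - 56\right) = -13997 - \frac{31 \left(96 - 56\right)}{7} = -13997 - \frac{31}{7} \cdot 40 = -13997 - \frac{1240}{7} = - \frac{99219}{7}$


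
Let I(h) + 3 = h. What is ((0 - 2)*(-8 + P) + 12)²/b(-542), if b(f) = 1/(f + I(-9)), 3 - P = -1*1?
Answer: -221600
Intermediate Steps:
I(h) = -3 + h
P = 4 (P = 3 - (-1) = 3 - 1*(-1) = 3 + 1 = 4)
b(f) = 1/(-12 + f) (b(f) = 1/(f + (-3 - 9)) = 1/(f - 12) = 1/(-12 + f))
((0 - 2)*(-8 + P) + 12)²/b(-542) = ((0 - 2)*(-8 + 4) + 12)²/(1/(-12 - 542)) = (-2*(-4) + 12)²/(1/(-554)) = (8 + 12)²/(-1/554) = 20²*(-554) = 400*(-554) = -221600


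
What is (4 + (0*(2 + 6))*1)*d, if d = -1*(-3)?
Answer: 12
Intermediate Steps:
d = 3
(4 + (0*(2 + 6))*1)*d = (4 + (0*(2 + 6))*1)*3 = (4 + (0*8)*1)*3 = (4 + 0*1)*3 = (4 + 0)*3 = 4*3 = 12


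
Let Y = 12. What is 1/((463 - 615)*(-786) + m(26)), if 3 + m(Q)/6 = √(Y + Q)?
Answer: 19909/2378209458 - √38/2378209458 ≈ 8.3688e-6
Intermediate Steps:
m(Q) = -18 + 6*√(12 + Q)
1/((463 - 615)*(-786) + m(26)) = 1/((463 - 615)*(-786) + (-18 + 6*√(12 + 26))) = 1/(-152*(-786) + (-18 + 6*√38)) = 1/(119472 + (-18 + 6*√38)) = 1/(119454 + 6*√38)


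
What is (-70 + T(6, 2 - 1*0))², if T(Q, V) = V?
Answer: 4624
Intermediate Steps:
(-70 + T(6, 2 - 1*0))² = (-70 + (2 - 1*0))² = (-70 + (2 + 0))² = (-70 + 2)² = (-68)² = 4624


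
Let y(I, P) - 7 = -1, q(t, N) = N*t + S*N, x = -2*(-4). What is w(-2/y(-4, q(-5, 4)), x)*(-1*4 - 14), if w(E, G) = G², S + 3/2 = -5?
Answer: -1152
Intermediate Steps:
x = 8
S = -13/2 (S = -3/2 - 5 = -13/2 ≈ -6.5000)
q(t, N) = -13*N/2 + N*t (q(t, N) = N*t - 13*N/2 = -13*N/2 + N*t)
y(I, P) = 6 (y(I, P) = 7 - 1 = 6)
w(-2/y(-4, q(-5, 4)), x)*(-1*4 - 14) = 8²*(-1*4 - 14) = 64*(-4 - 14) = 64*(-18) = -1152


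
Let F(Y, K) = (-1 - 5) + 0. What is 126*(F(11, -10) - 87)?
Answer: -11718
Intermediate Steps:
F(Y, K) = -6 (F(Y, K) = -6 + 0 = -6)
126*(F(11, -10) - 87) = 126*(-6 - 87) = 126*(-93) = -11718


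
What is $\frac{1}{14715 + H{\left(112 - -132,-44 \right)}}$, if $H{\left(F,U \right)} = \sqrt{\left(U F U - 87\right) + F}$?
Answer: $\frac{14715}{216058684} - \frac{\sqrt{472541}}{216058684} \approx 6.4925 \cdot 10^{-5}$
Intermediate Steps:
$H{\left(F,U \right)} = \sqrt{-87 + F + F U^{2}}$ ($H{\left(F,U \right)} = \sqrt{\left(F U U - 87\right) + F} = \sqrt{\left(F U^{2} - 87\right) + F} = \sqrt{\left(-87 + F U^{2}\right) + F} = \sqrt{-87 + F + F U^{2}}$)
$\frac{1}{14715 + H{\left(112 - -132,-44 \right)}} = \frac{1}{14715 + \sqrt{-87 + \left(112 - -132\right) + \left(112 - -132\right) \left(-44\right)^{2}}} = \frac{1}{14715 + \sqrt{-87 + \left(112 + 132\right) + \left(112 + 132\right) 1936}} = \frac{1}{14715 + \sqrt{-87 + 244 + 244 \cdot 1936}} = \frac{1}{14715 + \sqrt{-87 + 244 + 472384}} = \frac{1}{14715 + \sqrt{472541}}$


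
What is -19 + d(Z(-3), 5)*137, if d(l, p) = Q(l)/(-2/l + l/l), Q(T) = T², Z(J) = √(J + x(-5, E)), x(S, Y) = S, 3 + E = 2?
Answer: -2249/3 + 1096*I*√2/3 ≈ -749.67 + 516.66*I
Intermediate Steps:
E = -1 (E = -3 + 2 = -1)
Z(J) = √(-5 + J) (Z(J) = √(J - 5) = √(-5 + J))
d(l, p) = l²/(1 - 2/l) (d(l, p) = l²/(-2/l + l/l) = l²/(-2/l + 1) = l²/(1 - 2/l))
-19 + d(Z(-3), 5)*137 = -19 + ((√(-5 - 3))³/(-2 + √(-5 - 3)))*137 = -19 + ((√(-8))³/(-2 + √(-8)))*137 = -19 + ((2*I*√2)³/(-2 + 2*I*√2))*137 = -19 + ((-16*I*√2)/(-2 + 2*I*√2))*137 = -19 - 16*I*√2/(-2 + 2*I*√2)*137 = -19 - 2192*I*√2/(-2 + 2*I*√2)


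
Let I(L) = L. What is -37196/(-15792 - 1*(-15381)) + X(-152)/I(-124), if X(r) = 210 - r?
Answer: 2231761/25482 ≈ 87.582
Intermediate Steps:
-37196/(-15792 - 1*(-15381)) + X(-152)/I(-124) = -37196/(-15792 - 1*(-15381)) + (210 - 1*(-152))/(-124) = -37196/(-15792 + 15381) + (210 + 152)*(-1/124) = -37196/(-411) + 362*(-1/124) = -37196*(-1/411) - 181/62 = 37196/411 - 181/62 = 2231761/25482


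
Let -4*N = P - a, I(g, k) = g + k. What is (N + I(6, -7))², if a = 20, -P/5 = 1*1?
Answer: 441/16 ≈ 27.563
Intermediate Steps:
P = -5 ≈ -5.0000
N = 25/4 (N = -(-5 - 1*20)/4 = -(-5 - 20)/4 = -¼*(-25) = 25/4 ≈ 6.2500)
(N + I(6, -7))² = (25/4 + (6 - 7))² = (25/4 - 1)² = (21/4)² = 441/16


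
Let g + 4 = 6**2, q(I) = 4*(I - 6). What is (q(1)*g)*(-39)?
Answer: 24960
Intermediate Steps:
q(I) = -24 + 4*I (q(I) = 4*(-6 + I) = -24 + 4*I)
g = 32 (g = -4 + 6**2 = -4 + 36 = 32)
(q(1)*g)*(-39) = ((-24 + 4*1)*32)*(-39) = ((-24 + 4)*32)*(-39) = -20*32*(-39) = -640*(-39) = 24960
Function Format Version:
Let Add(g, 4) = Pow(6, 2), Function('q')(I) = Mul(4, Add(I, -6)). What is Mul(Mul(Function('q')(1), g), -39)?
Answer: 24960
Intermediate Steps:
Function('q')(I) = Add(-24, Mul(4, I)) (Function('q')(I) = Mul(4, Add(-6, I)) = Add(-24, Mul(4, I)))
g = 32 (g = Add(-4, Pow(6, 2)) = Add(-4, 36) = 32)
Mul(Mul(Function('q')(1), g), -39) = Mul(Mul(Add(-24, Mul(4, 1)), 32), -39) = Mul(Mul(Add(-24, 4), 32), -39) = Mul(Mul(-20, 32), -39) = Mul(-640, -39) = 24960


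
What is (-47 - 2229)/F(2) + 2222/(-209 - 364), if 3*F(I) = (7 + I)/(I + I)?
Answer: -580362/191 ≈ -3038.5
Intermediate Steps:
F(I) = (7 + I)/(6*I) (F(I) = ((7 + I)/(I + I))/3 = ((7 + I)/((2*I)))/3 = ((7 + I)*(1/(2*I)))/3 = ((7 + I)/(2*I))/3 = (7 + I)/(6*I))
(-47 - 2229)/F(2) + 2222/(-209 - 364) = (-47 - 2229)/(((⅙)*(7 + 2)/2)) + 2222/(-209 - 364) = -2276/((⅙)*(½)*9) + 2222/(-573) = -2276/¾ + 2222*(-1/573) = -2276*4/3 - 2222/573 = -9104/3 - 2222/573 = -580362/191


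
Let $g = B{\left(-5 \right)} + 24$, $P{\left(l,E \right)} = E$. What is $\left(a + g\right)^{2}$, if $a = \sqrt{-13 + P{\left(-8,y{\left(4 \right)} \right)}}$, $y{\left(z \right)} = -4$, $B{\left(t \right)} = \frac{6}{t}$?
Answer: $\frac{12571}{25} + \frac{228 i \sqrt{17}}{5} \approx 502.84 + 188.01 i$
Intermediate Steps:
$g = \frac{114}{5}$ ($g = \frac{6}{-5} + 24 = 6 \left(- \frac{1}{5}\right) + 24 = - \frac{6}{5} + 24 = \frac{114}{5} \approx 22.8$)
$a = i \sqrt{17}$ ($a = \sqrt{-13 - 4} = \sqrt{-17} = i \sqrt{17} \approx 4.1231 i$)
$\left(a + g\right)^{2} = \left(i \sqrt{17} + \frac{114}{5}\right)^{2} = \left(\frac{114}{5} + i \sqrt{17}\right)^{2}$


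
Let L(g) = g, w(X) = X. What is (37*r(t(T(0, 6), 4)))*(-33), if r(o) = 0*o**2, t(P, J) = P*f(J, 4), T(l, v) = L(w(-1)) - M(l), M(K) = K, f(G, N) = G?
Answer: 0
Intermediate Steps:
T(l, v) = -1 - l
t(P, J) = J*P (t(P, J) = P*J = J*P)
r(o) = 0
(37*r(t(T(0, 6), 4)))*(-33) = (37*0)*(-33) = 0*(-33) = 0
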